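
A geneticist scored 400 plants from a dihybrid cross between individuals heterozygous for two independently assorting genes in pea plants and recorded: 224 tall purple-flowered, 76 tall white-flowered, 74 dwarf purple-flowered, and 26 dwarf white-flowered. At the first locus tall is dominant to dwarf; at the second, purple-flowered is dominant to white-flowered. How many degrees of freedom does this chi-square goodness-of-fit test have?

A dihybrid F₂ with independent assortment and complete dominance at both loci gives a 9:3:3:1 phenotypic ratio.
A goodness-of-fit test with 4 phenotype classes has df = 4 − 1 = 3.

3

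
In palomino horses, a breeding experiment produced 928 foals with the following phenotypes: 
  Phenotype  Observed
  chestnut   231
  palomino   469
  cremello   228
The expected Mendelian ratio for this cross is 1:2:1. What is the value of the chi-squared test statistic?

0.127

Under the 1:2:1 hypothesis (Σ ratio = 4, N = 928):
  chestnut: 928 × 1/4 = 232
  palomino: 928 × 2/4 = 464
  cremello: 928 × 1/4 = 232
χ² = Σ (O − E)² / E
  chestnut: (231 − 232)² / 232 = 0.0043
  palomino: (469 − 464)² / 464 = 0.0539
  cremello: (228 − 232)² / 232 = 0.0690
χ² = 0.0043 + 0.0539 + 0.0690 = 0.1272 ≈ 0.127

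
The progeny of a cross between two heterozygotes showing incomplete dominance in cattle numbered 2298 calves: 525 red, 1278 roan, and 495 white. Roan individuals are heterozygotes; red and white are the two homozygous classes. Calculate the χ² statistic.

With incomplete dominance, a heterozygote × heterozygote cross gives a 1:2:1 phenotypic ratio.
Total ratio parts = 4. Expected numbers out of 2298:
  red: 2298 × 1/4 = 574.5
  roan: 2298 × 2/4 = 1149
  white: 2298 × 1/4 = 574.5
χ² = Σ (O − E)² / E
  red: (525 − 574.5)² / 574.5 = 4.2650
  roan: (1278 − 1149)² / 1149 = 14.4830
  white: (495 − 574.5)² / 574.5 = 11.0013
χ² = 4.2650 + 14.4830 + 11.0013 = 29.7493 ≈ 29.749

29.749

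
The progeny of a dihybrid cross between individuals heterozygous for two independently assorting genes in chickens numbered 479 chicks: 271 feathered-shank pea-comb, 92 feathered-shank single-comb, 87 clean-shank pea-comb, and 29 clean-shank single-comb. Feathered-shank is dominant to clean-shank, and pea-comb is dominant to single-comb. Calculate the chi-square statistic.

0.180

A dihybrid F₂ with independent assortment and complete dominance at both loci gives a 9:3:3:1 phenotypic ratio.
Expected counts for N = 479 under a 9:3:3:1 ratio (total parts = 16):
  feathered-shank pea-comb: 479 × 9/16 = 269.4375
  feathered-shank single-comb: 479 × 3/16 = 89.8125
  clean-shank pea-comb: 479 × 3/16 = 89.8125
  clean-shank single-comb: 479 × 1/16 = 29.9375
χ² = Σ (O − E)² / E
  feathered-shank pea-comb: (271 − 269.4375)² / 269.4375 = 0.0091
  feathered-shank single-comb: (92 − 89.8125)² / 89.8125 = 0.0533
  clean-shank pea-comb: (87 − 89.8125)² / 89.8125 = 0.0881
  clean-shank single-comb: (29 − 29.9375)² / 29.9375 = 0.0294
χ² = 0.0091 + 0.0533 + 0.0881 + 0.0294 = 0.1799 ≈ 0.180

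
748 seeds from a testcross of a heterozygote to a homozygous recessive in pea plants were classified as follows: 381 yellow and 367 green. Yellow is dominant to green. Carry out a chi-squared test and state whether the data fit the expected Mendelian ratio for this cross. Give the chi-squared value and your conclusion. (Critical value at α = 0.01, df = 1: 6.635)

A testcross of a heterozygote (Aa × aa) gives a 1:1 phenotypic ratio.
The 1:1 ratio has 2 parts, so with N = 748 the expected counts are:
  yellow: 748 × 1/2 = 374
  green: 748 × 1/2 = 374
χ² = Σ (O − E)² / E
  yellow: (381 − 374)² / 374 = 0.1310
  green: (367 − 374)² / 374 = 0.1310
χ² = 0.1310 + 0.1310 = 0.262
Degrees of freedom = 2 − 1 = 1; critical value at α = 0.01 is 6.635.
Since 0.262 < 6.635, we fail to reject the null hypothesis — the data are consistent with the 1:1 ratio.

0.262; consistent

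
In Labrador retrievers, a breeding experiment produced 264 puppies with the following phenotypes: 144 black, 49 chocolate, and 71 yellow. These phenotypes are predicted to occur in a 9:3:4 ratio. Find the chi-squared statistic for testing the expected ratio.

0.520

The 9:3:4 ratio has 16 parts, so with N = 264 the expected counts are:
  black: 264 × 9/16 = 148.5
  chocolate: 264 × 3/16 = 49.5
  yellow: 264 × 4/16 = 66
χ² = Σ (O − E)² / E
  black: (144 − 148.5)² / 148.5 = 0.1364
  chocolate: (49 − 49.5)² / 49.5 = 0.0051
  yellow: (71 − 66)² / 66 = 0.3788
χ² = 0.1364 + 0.0051 + 0.3788 = 0.5203 ≈ 0.520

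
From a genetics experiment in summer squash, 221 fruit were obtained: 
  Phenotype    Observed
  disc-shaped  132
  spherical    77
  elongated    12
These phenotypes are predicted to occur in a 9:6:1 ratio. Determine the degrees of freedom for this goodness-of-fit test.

A goodness-of-fit test with 3 phenotype classes has df = 3 − 1 = 2.

2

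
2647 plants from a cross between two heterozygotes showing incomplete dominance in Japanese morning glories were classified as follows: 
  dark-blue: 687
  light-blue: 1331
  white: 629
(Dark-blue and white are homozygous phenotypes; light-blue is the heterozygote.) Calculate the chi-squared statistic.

2.627

With incomplete dominance, a heterozygote × heterozygote cross gives a 1:2:1 phenotypic ratio.
Under the 1:2:1 hypothesis (Σ ratio = 4, N = 2647):
  dark-blue: 2647 × 1/4 = 661.75
  light-blue: 2647 × 2/4 = 1323.5
  white: 2647 × 1/4 = 661.75
χ² = Σ (O − E)² / E
  dark-blue: (687 − 661.75)² / 661.75 = 0.9634
  light-blue: (1331 − 1323.5)² / 1323.5 = 0.0425
  white: (629 − 661.75)² / 661.75 = 1.6208
χ² = 0.9634 + 0.0425 + 1.6208 = 2.6267 ≈ 2.627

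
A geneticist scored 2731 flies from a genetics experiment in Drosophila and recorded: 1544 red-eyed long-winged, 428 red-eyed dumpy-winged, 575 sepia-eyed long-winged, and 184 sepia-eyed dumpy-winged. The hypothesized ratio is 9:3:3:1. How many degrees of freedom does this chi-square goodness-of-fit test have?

A goodness-of-fit test with 4 phenotype classes has df = 4 − 1 = 3.

3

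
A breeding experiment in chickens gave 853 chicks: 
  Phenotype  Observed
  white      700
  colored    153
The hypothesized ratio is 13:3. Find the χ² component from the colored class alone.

Under the 13:3 hypothesis (Σ ratio = 16, N = 853):
  white: 853 × 13/16 = 693.0625
  colored: 853 × 3/16 = 159.9375
Contribution of colored: (153 − 159.9375)² / 159.9375 = 0.3009

0.301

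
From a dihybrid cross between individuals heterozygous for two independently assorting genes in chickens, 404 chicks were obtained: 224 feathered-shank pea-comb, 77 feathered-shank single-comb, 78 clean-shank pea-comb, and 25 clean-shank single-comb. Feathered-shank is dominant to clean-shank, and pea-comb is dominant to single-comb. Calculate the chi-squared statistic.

0.136

A dihybrid F₂ with independent assortment and complete dominance at both loci gives a 9:3:3:1 phenotypic ratio.
Under the 9:3:3:1 hypothesis (Σ ratio = 16, N = 404):
  feathered-shank pea-comb: 404 × 9/16 = 227.25
  feathered-shank single-comb: 404 × 3/16 = 75.75
  clean-shank pea-comb: 404 × 3/16 = 75.75
  clean-shank single-comb: 404 × 1/16 = 25.25
χ² = Σ (O − E)² / E
  feathered-shank pea-comb: (224 − 227.25)² / 227.25 = 0.0465
  feathered-shank single-comb: (77 − 75.75)² / 75.75 = 0.0206
  clean-shank pea-comb: (78 − 75.75)² / 75.75 = 0.0668
  clean-shank single-comb: (25 − 25.25)² / 25.25 = 0.0025
χ² = 0.0465 + 0.0206 + 0.0668 + 0.0025 = 0.1364 ≈ 0.136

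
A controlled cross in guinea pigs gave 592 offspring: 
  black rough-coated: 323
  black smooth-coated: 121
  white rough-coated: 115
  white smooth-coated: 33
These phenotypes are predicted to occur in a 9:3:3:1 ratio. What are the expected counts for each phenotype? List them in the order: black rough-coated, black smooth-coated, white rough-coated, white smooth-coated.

Under the 9:3:3:1 hypothesis (Σ ratio = 16, N = 592):
  black rough-coated: 592 × 9/16 = 333
  black smooth-coated: 592 × 3/16 = 111
  white rough-coated: 592 × 3/16 = 111
  white smooth-coated: 592 × 1/16 = 37

333, 111, 111, 37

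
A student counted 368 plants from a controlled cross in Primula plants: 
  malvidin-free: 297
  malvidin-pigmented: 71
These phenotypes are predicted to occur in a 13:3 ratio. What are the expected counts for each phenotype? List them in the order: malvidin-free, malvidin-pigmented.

Total ratio parts = 16. Expected numbers out of 368:
  malvidin-free: 368 × 13/16 = 299
  malvidin-pigmented: 368 × 3/16 = 69

299, 69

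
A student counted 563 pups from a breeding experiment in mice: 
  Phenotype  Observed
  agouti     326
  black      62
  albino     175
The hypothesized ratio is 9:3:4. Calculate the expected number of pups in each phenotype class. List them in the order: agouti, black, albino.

316.6875, 105.5625, 140.75

Under the 9:3:4 hypothesis (Σ ratio = 16, N = 563):
  agouti: 563 × 9/16 = 316.6875
  black: 563 × 3/16 = 105.5625
  albino: 563 × 4/16 = 140.75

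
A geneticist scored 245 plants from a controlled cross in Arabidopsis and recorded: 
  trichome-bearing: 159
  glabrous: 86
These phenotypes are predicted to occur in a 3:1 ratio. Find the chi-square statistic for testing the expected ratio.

13.335

Total ratio parts = 4. Expected numbers out of 245:
  trichome-bearing: 245 × 3/4 = 183.75
  glabrous: 245 × 1/4 = 61.25
χ² = Σ (O − E)² / E
  trichome-bearing: (159 − 183.75)² / 183.75 = 3.3337
  glabrous: (86 − 61.25)² / 61.25 = 10.0010
χ² = 3.3337 + 10.0010 = 13.3347 ≈ 13.335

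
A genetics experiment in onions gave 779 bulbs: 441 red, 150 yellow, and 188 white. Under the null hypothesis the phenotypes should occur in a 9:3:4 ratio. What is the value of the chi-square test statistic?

Under the 9:3:4 hypothesis (Σ ratio = 16, N = 779):
  red: 779 × 9/16 = 438.1875
  yellow: 779 × 3/16 = 146.0625
  white: 779 × 4/16 = 194.75
χ² = Σ (O − E)² / E
  red: (441 − 438.1875)² / 438.1875 = 0.0181
  yellow: (150 − 146.0625)² / 146.0625 = 0.1061
  white: (188 − 194.75)² / 194.75 = 0.2340
χ² = 0.0181 + 0.1061 + 0.2340 = 0.3582 ≈ 0.358

0.358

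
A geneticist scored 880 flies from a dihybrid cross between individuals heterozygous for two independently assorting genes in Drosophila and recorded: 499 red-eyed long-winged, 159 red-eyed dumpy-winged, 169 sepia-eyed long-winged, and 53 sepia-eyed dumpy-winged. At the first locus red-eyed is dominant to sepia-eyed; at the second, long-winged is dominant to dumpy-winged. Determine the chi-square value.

A dihybrid F₂ with independent assortment and complete dominance at both loci gives a 9:3:3:1 phenotypic ratio.
Under the 9:3:3:1 hypothesis (Σ ratio = 16, N = 880):
  red-eyed long-winged: 880 × 9/16 = 495
  red-eyed dumpy-winged: 880 × 3/16 = 165
  sepia-eyed long-winged: 880 × 3/16 = 165
  sepia-eyed dumpy-winged: 880 × 1/16 = 55
χ² = Σ (O − E)² / E
  red-eyed long-winged: (499 − 495)² / 495 = 0.0323
  red-eyed dumpy-winged: (159 − 165)² / 165 = 0.2182
  sepia-eyed long-winged: (169 − 165)² / 165 = 0.0970
  sepia-eyed dumpy-winged: (53 − 55)² / 55 = 0.0727
χ² = 0.0323 + 0.2182 + 0.0970 + 0.0727 = 0.4202 ≈ 0.420

0.420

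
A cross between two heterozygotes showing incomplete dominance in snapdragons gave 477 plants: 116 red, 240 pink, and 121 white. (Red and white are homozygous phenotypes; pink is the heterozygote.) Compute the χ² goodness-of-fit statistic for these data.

With incomplete dominance, a heterozygote × heterozygote cross gives a 1:2:1 phenotypic ratio.
Under the 1:2:1 hypothesis (Σ ratio = 4, N = 477):
  red: 477 × 1/4 = 119.25
  pink: 477 × 2/4 = 238.5
  white: 477 × 1/4 = 119.25
χ² = Σ (O − E)² / E
  red: (116 − 119.25)² / 119.25 = 0.0886
  pink: (240 − 238.5)² / 238.5 = 0.0094
  white: (121 − 119.25)² / 119.25 = 0.0257
χ² = 0.0886 + 0.0094 + 0.0257 = 0.1237 ≈ 0.124

0.124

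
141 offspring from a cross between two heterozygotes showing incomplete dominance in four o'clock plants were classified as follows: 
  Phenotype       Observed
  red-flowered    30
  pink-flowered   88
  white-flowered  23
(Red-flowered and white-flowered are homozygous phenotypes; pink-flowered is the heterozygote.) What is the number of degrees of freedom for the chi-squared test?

2

With incomplete dominance, a heterozygote × heterozygote cross gives a 1:2:1 phenotypic ratio.
A goodness-of-fit test with 3 phenotype classes has df = 3 − 1 = 2.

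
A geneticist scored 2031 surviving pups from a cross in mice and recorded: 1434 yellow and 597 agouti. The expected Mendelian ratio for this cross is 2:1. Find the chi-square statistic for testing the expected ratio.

Total ratio parts = 3. Expected numbers out of 2031:
  yellow: 2031 × 2/3 = 1354
  agouti: 2031 × 1/3 = 677
χ² = Σ (O − E)² / E
  yellow: (1434 − 1354)² / 1354 = 4.7267
  agouti: (597 − 677)² / 677 = 9.4535
χ² = 4.7267 + 9.4535 = 14.1802 ≈ 14.180

14.180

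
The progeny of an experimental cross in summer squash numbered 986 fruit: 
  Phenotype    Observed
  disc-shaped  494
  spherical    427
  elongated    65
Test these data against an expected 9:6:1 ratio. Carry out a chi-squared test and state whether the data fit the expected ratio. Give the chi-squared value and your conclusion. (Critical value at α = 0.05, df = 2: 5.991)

15.676; not consistent

Total ratio parts = 16. Expected numbers out of 986:
  disc-shaped: 986 × 9/16 = 554.625
  spherical: 986 × 6/16 = 369.75
  elongated: 986 × 1/16 = 61.625
χ² = Σ (O − E)² / E
  disc-shaped: (494 − 554.625)² / 554.625 = 6.6268
  spherical: (427 − 369.75)² / 369.75 = 8.8643
  elongated: (65 − 61.625)² / 61.625 = 0.1848
χ² = 6.6268 + 8.8643 + 0.1848 = 15.6759 ≈ 15.676
Degrees of freedom = 3 − 1 = 2; critical value at α = 0.05 is 5.991.
Since 15.676 > 5.991, we reject the null hypothesis — the data do not fit the 9:6:1 ratio.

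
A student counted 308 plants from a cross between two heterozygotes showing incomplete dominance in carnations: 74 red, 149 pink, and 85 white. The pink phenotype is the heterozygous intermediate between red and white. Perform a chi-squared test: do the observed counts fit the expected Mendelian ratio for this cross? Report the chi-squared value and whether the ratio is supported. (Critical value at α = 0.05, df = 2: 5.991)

With incomplete dominance, a heterozygote × heterozygote cross gives a 1:2:1 phenotypic ratio.
The 1:2:1 ratio has 4 parts, so with N = 308 the expected counts are:
  red: 308 × 1/4 = 77
  pink: 308 × 2/4 = 154
  white: 308 × 1/4 = 77
χ² = Σ (O − E)² / E
  red: (74 − 77)² / 77 = 0.1169
  pink: (149 − 154)² / 154 = 0.1623
  white: (85 − 77)² / 77 = 0.8312
χ² = 0.1169 + 0.1623 + 0.8312 = 1.1104 ≈ 1.110
Degrees of freedom = 3 − 1 = 2; critical value at α = 0.05 is 5.991.
Since 1.110 < 5.991, we fail to reject the null hypothesis — the data are consistent with the 1:2:1 ratio.

1.110; consistent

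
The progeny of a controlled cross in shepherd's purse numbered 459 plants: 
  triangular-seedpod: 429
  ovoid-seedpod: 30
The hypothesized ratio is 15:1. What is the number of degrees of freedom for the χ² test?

A goodness-of-fit test with 2 phenotype classes has df = 2 − 1 = 1.

1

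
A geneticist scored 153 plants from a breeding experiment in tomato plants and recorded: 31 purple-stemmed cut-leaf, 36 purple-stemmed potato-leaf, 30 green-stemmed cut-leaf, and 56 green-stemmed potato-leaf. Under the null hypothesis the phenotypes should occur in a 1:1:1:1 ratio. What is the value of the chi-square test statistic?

11.523

Under the 1:1:1:1 hypothesis (Σ ratio = 4, N = 153):
  purple-stemmed cut-leaf: 153 × 1/4 = 38.25
  purple-stemmed potato-leaf: 153 × 1/4 = 38.25
  green-stemmed cut-leaf: 153 × 1/4 = 38.25
  green-stemmed potato-leaf: 153 × 1/4 = 38.25
χ² = Σ (O − E)² / E
  purple-stemmed cut-leaf: (31 − 38.25)² / 38.25 = 1.3742
  purple-stemmed potato-leaf: (36 − 38.25)² / 38.25 = 0.1324
  green-stemmed cut-leaf: (30 − 38.25)² / 38.25 = 1.7794
  green-stemmed potato-leaf: (56 − 38.25)² / 38.25 = 8.2369
χ² = 1.3742 + 0.1324 + 1.7794 + 8.2369 = 11.5229 ≈ 11.523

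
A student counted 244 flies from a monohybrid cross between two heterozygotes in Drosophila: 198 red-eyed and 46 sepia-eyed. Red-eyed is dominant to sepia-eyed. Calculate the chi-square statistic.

For a monohybrid cross between heterozygotes with complete dominance, the expected phenotypic ratio is 3:1.
Expected counts for N = 244 under a 3:1 ratio (total parts = 4):
  red-eyed: 244 × 3/4 = 183
  sepia-eyed: 244 × 1/4 = 61
χ² = Σ (O − E)² / E
  red-eyed: (198 − 183)² / 183 = 1.2295
  sepia-eyed: (46 − 61)² / 61 = 3.6885
χ² = 1.2295 + 3.6885 = 4.918

4.918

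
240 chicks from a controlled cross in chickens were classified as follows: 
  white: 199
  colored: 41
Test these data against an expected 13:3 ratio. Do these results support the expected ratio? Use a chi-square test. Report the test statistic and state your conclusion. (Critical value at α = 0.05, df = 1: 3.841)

0.438; consistent

Expected counts for N = 240 under a 13:3 ratio (total parts = 16):
  white: 240 × 13/16 = 195
  colored: 240 × 3/16 = 45
χ² = Σ (O − E)² / E
  white: (199 − 195)² / 195 = 0.0821
  colored: (41 − 45)² / 45 = 0.3556
χ² = 0.0821 + 0.3556 = 0.4377 ≈ 0.438
Degrees of freedom = 2 − 1 = 1; critical value at α = 0.05 is 3.841.
Since 0.438 < 3.841, we fail to reject the null hypothesis — the data are consistent with the 13:3 ratio.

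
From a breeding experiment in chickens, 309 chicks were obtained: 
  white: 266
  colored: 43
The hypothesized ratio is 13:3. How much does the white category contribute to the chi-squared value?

Expected counts for N = 309 under a 13:3 ratio (total parts = 16):
  white: 309 × 13/16 = 251.0625
  colored: 309 × 3/16 = 57.9375
Contribution of white: (266 − 251.0625)² / 251.0625 = 0.8887

0.889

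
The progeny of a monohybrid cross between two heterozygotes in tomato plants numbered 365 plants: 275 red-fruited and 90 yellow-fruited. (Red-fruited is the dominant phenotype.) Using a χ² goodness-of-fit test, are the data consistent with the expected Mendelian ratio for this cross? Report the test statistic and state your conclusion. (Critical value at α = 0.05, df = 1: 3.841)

0.023; consistent

For a monohybrid cross between heterozygotes with complete dominance, the expected phenotypic ratio is 3:1.
Expected counts for N = 365 under a 3:1 ratio (total parts = 4):
  red-fruited: 365 × 3/4 = 273.75
  yellow-fruited: 365 × 1/4 = 91.25
χ² = Σ (O − E)² / E
  red-fruited: (275 − 273.75)² / 273.75 = 0.0057
  yellow-fruited: (90 − 91.25)² / 91.25 = 0.0171
χ² = 0.0057 + 0.0171 = 0.0228 ≈ 0.023
Degrees of freedom = 2 − 1 = 1; critical value at α = 0.05 is 3.841.
Since 0.023 < 3.841, we fail to reject the null hypothesis — the data are consistent with the 3:1 ratio.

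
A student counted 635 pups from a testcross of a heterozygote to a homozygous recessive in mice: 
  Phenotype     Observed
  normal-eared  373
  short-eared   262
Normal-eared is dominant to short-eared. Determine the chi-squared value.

19.403

A testcross of a heterozygote (Aa × aa) gives a 1:1 phenotypic ratio.
The 1:1 ratio has 2 parts, so with N = 635 the expected counts are:
  normal-eared: 635 × 1/2 = 317.5
  short-eared: 635 × 1/2 = 317.5
χ² = Σ (O − E)² / E
  normal-eared: (373 − 317.5)² / 317.5 = 9.7016
  short-eared: (262 − 317.5)² / 317.5 = 9.7016
χ² = 9.7016 + 9.7016 = 19.4032 ≈ 19.403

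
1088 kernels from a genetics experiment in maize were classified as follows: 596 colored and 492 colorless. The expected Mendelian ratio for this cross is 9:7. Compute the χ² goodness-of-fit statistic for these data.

Under the 9:7 hypothesis (Σ ratio = 16, N = 1088):
  colored: 1088 × 9/16 = 612
  colorless: 1088 × 7/16 = 476
χ² = Σ (O − E)² / E
  colored: (596 − 612)² / 612 = 0.4183
  colorless: (492 − 476)² / 476 = 0.5378
χ² = 0.4183 + 0.5378 = 0.9561 ≈ 0.956

0.956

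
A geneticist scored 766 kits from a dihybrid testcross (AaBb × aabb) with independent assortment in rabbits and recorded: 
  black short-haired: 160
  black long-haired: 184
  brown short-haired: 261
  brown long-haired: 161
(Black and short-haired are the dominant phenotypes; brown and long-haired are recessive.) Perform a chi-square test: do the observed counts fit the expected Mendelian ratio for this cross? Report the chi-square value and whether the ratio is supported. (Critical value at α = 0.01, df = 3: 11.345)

35.556; not consistent

A dihybrid testcross with independent assortment gives a 1:1:1:1 ratio.
Expected counts for N = 766 under a 1:1:1:1 ratio (total parts = 4):
  black short-haired: 766 × 1/4 = 191.5
  black long-haired: 766 × 1/4 = 191.5
  brown short-haired: 766 × 1/4 = 191.5
  brown long-haired: 766 × 1/4 = 191.5
χ² = Σ (O − E)² / E
  black short-haired: (160 − 191.5)² / 191.5 = 5.1815
  black long-haired: (184 − 191.5)² / 191.5 = 0.2937
  brown short-haired: (261 − 191.5)² / 191.5 = 25.2232
  brown long-haired: (161 − 191.5)² / 191.5 = 4.8577
χ² = 5.1815 + 0.2937 + 25.2232 + 4.8577 = 35.5561 ≈ 35.556
Degrees of freedom = 4 − 1 = 3; critical value at α = 0.01 is 11.345.
Since 35.556 > 11.345, we reject the null hypothesis — the data do not fit the 1:1:1:1 ratio.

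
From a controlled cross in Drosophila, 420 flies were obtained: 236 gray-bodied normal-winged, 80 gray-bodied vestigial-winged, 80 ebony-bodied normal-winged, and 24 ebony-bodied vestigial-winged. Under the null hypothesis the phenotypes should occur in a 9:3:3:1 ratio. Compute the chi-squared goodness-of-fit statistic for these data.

The 9:3:3:1 ratio has 16 parts, so with N = 420 the expected counts are:
  gray-bodied normal-winged: 420 × 9/16 = 236.25
  gray-bodied vestigial-winged: 420 × 3/16 = 78.75
  ebony-bodied normal-winged: 420 × 3/16 = 78.75
  ebony-bodied vestigial-winged: 420 × 1/16 = 26.25
χ² = Σ (O − E)² / E
  gray-bodied normal-winged: (236 − 236.25)² / 236.25 = 0.0003
  gray-bodied vestigial-winged: (80 − 78.75)² / 78.75 = 0.0198
  ebony-bodied normal-winged: (80 − 78.75)² / 78.75 = 0.0198
  ebony-bodied vestigial-winged: (24 − 26.25)² / 26.25 = 0.1929
χ² = 0.0003 + 0.0198 + 0.0198 + 0.1929 = 0.2328 ≈ 0.233

0.233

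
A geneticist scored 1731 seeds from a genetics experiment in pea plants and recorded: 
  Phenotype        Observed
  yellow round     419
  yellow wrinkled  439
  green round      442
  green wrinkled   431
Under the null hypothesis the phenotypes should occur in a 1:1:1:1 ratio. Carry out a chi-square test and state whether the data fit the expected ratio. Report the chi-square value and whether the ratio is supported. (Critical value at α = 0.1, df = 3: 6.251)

Total ratio parts = 4. Expected numbers out of 1731:
  yellow round: 1731 × 1/4 = 432.75
  yellow wrinkled: 1731 × 1/4 = 432.75
  green round: 1731 × 1/4 = 432.75
  green wrinkled: 1731 × 1/4 = 432.75
χ² = Σ (O − E)² / E
  yellow round: (419 − 432.75)² / 432.75 = 0.4369
  yellow wrinkled: (439 − 432.75)² / 432.75 = 0.0903
  green round: (442 − 432.75)² / 432.75 = 0.1977
  green wrinkled: (431 − 432.75)² / 432.75 = 0.0071
χ² = 0.4369 + 0.0903 + 0.1977 + 0.0071 = 0.732
Degrees of freedom = 4 − 1 = 3; critical value at α = 0.1 is 6.251.
Since 0.732 < 6.251, we fail to reject the null hypothesis — the data are consistent with the 1:1:1:1 ratio.

0.732; consistent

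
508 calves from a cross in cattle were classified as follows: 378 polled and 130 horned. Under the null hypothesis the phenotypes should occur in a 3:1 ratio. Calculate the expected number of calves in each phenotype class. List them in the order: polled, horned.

381, 127

The 3:1 ratio has 4 parts, so with N = 508 the expected counts are:
  polled: 508 × 3/4 = 381
  horned: 508 × 1/4 = 127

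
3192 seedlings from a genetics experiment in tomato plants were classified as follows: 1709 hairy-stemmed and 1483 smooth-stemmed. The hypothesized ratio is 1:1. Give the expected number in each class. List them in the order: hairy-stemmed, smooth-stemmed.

1596, 1596

The 1:1 ratio has 2 parts, so with N = 3192 the expected counts are:
  hairy-stemmed: 3192 × 1/2 = 1596
  smooth-stemmed: 3192 × 1/2 = 1596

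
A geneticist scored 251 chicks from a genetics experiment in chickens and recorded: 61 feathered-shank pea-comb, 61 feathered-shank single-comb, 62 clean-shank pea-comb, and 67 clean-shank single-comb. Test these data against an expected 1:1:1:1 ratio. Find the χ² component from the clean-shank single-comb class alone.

The 1:1:1:1 ratio has 4 parts, so with N = 251 the expected counts are:
  feathered-shank pea-comb: 251 × 1/4 = 62.75
  feathered-shank single-comb: 251 × 1/4 = 62.75
  clean-shank pea-comb: 251 × 1/4 = 62.75
  clean-shank single-comb: 251 × 1/4 = 62.75
Contribution of clean-shank single-comb: (67 − 62.75)² / 62.75 = 0.2878

0.288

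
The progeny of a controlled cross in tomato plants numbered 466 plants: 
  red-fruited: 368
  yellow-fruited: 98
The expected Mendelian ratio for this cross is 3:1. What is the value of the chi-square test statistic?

Total ratio parts = 4. Expected numbers out of 466:
  red-fruited: 466 × 3/4 = 349.5
  yellow-fruited: 466 × 1/4 = 116.5
χ² = Σ (O − E)² / E
  red-fruited: (368 − 349.5)² / 349.5 = 0.9793
  yellow-fruited: (98 − 116.5)² / 116.5 = 2.9378
χ² = 0.9793 + 2.9378 = 3.9171 ≈ 3.917

3.917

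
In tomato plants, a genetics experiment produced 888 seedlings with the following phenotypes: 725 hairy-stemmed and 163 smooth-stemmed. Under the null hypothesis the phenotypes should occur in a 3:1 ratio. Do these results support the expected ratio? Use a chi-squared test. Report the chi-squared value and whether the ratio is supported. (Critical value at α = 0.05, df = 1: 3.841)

20.907; not consistent

The 3:1 ratio has 4 parts, so with N = 888 the expected counts are:
  hairy-stemmed: 888 × 3/4 = 666
  smooth-stemmed: 888 × 1/4 = 222
χ² = Σ (O − E)² / E
  hairy-stemmed: (725 − 666)² / 666 = 5.2267
  smooth-stemmed: (163 − 222)² / 222 = 15.6802
χ² = 5.2267 + 15.6802 = 20.9069 ≈ 20.907
Degrees of freedom = 2 − 1 = 1; critical value at α = 0.05 is 3.841.
Since 20.907 > 3.841, we reject the null hypothesis — the data do not fit the 3:1 ratio.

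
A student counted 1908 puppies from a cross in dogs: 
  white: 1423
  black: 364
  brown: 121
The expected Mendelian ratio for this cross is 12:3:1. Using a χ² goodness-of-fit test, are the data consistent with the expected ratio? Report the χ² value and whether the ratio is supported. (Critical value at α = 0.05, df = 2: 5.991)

0.180; consistent

Total ratio parts = 16. Expected numbers out of 1908:
  white: 1908 × 12/16 = 1431
  black: 1908 × 3/16 = 357.75
  brown: 1908 × 1/16 = 119.25
χ² = Σ (O − E)² / E
  white: (1423 − 1431)² / 1431 = 0.0447
  black: (364 − 357.75)² / 357.75 = 0.1092
  brown: (121 − 119.25)² / 119.25 = 0.0257
χ² = 0.0447 + 0.1092 + 0.0257 = 0.1796 ≈ 0.180
Degrees of freedom = 3 − 1 = 2; critical value at α = 0.05 is 5.991.
Since 0.180 < 5.991, we fail to reject the null hypothesis — the data are consistent with the 12:3:1 ratio.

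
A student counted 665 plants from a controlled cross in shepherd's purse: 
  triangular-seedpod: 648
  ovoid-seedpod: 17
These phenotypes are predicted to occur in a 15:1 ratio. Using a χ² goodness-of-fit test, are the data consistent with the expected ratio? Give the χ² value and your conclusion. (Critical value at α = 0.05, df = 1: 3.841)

15.484; not consistent

Under the 15:1 hypothesis (Σ ratio = 16, N = 665):
  triangular-seedpod: 665 × 15/16 = 623.4375
  ovoid-seedpod: 665 × 1/16 = 41.5625
χ² = Σ (O − E)² / E
  triangular-seedpod: (648 − 623.4375)² / 623.4375 = 0.9677
  ovoid-seedpod: (17 − 41.5625)² / 41.5625 = 14.5159
χ² = 0.9677 + 14.5159 = 15.4836 ≈ 15.484
Degrees of freedom = 2 − 1 = 1; critical value at α = 0.05 is 3.841.
Since 15.484 > 3.841, we reject the null hypothesis — the data do not fit the 15:1 ratio.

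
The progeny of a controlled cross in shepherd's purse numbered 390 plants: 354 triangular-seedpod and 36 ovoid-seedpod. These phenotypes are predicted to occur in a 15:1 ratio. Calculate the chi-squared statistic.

The 15:1 ratio has 16 parts, so with N = 390 the expected counts are:
  triangular-seedpod: 390 × 15/16 = 365.625
  ovoid-seedpod: 390 × 1/16 = 24.375
χ² = Σ (O − E)² / E
  triangular-seedpod: (354 − 365.625)² / 365.625 = 0.3696
  ovoid-seedpod: (36 − 24.375)² / 24.375 = 5.5442
χ² = 0.3696 + 5.5442 = 5.9138 ≈ 5.914

5.914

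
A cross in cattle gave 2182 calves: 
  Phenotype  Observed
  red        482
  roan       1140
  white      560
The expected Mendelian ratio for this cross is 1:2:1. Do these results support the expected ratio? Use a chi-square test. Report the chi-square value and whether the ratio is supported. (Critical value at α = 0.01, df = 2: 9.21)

9.978; not consistent

Under the 1:2:1 hypothesis (Σ ratio = 4, N = 2182):
  red: 2182 × 1/4 = 545.5
  roan: 2182 × 2/4 = 1091
  white: 2182 × 1/4 = 545.5
χ² = Σ (O − E)² / E
  red: (482 − 545.5)² / 545.5 = 7.3918
  roan: (1140 − 1091)² / 1091 = 2.2007
  white: (560 − 545.5)² / 545.5 = 0.3854
χ² = 7.3918 + 2.2007 + 0.3854 = 9.9779 ≈ 9.978
Degrees of freedom = 3 − 1 = 2; critical value at α = 0.01 is 9.21.
Since 9.978 > 9.21, we reject the null hypothesis — the data do not fit the 1:2:1 ratio.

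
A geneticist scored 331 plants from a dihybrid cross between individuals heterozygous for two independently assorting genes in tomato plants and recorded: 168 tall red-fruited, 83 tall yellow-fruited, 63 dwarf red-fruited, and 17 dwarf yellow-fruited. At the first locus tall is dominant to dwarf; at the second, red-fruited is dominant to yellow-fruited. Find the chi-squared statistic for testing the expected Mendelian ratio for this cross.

9.512

A dihybrid F₂ with independent assortment and complete dominance at both loci gives a 9:3:3:1 phenotypic ratio.
The 9:3:3:1 ratio has 16 parts, so with N = 331 the expected counts are:
  tall red-fruited: 331 × 9/16 = 186.1875
  tall yellow-fruited: 331 × 3/16 = 62.0625
  dwarf red-fruited: 331 × 3/16 = 62.0625
  dwarf yellow-fruited: 331 × 1/16 = 20.6875
χ² = Σ (O − E)² / E
  tall red-fruited: (168 − 186.1875)² / 186.1875 = 1.7766
  tall yellow-fruited: (83 − 62.0625)² / 62.0625 = 7.0635
  dwarf red-fruited: (63 − 62.0625)² / 62.0625 = 0.0142
  dwarf yellow-fruited: (17 − 20.6875)² / 20.6875 = 0.6573
χ² = 1.7766 + 7.0635 + 0.0142 + 0.6573 = 9.5116 ≈ 9.512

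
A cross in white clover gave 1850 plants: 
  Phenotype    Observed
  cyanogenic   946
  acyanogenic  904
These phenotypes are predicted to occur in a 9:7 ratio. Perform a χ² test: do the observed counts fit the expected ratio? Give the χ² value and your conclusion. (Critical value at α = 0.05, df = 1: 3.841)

Under the 9:7 hypothesis (Σ ratio = 16, N = 1850):
  cyanogenic: 1850 × 9/16 = 1040.625
  acyanogenic: 1850 × 7/16 = 809.375
χ² = Σ (O − E)² / E
  cyanogenic: (946 − 1040.625)² / 1040.625 = 8.6043
  acyanogenic: (904 − 809.375)² / 809.375 = 11.0627
χ² = 8.6043 + 11.0627 = 19.667
Degrees of freedom = 2 − 1 = 1; critical value at α = 0.05 is 3.841.
Since 19.667 > 3.841, we reject the null hypothesis — the data do not fit the 9:7 ratio.

19.667; not consistent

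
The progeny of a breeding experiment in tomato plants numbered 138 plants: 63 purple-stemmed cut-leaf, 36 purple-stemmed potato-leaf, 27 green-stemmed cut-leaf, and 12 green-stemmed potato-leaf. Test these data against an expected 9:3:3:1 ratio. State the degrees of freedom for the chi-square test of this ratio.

3

A goodness-of-fit test with 4 phenotype classes has df = 4 − 1 = 3.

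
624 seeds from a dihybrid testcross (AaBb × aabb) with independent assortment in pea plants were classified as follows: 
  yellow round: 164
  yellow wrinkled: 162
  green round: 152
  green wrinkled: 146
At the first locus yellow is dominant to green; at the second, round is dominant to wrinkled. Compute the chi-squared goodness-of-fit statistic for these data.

1.385

A dihybrid testcross with independent assortment gives a 1:1:1:1 ratio.
Total ratio parts = 4. Expected numbers out of 624:
  yellow round: 624 × 1/4 = 156
  yellow wrinkled: 624 × 1/4 = 156
  green round: 624 × 1/4 = 156
  green wrinkled: 624 × 1/4 = 156
χ² = Σ (O − E)² / E
  yellow round: (164 − 156)² / 156 = 0.4103
  yellow wrinkled: (162 − 156)² / 156 = 0.2308
  green round: (152 − 156)² / 156 = 0.1026
  green wrinkled: (146 − 156)² / 156 = 0.6410
χ² = 0.4103 + 0.2308 + 0.1026 + 0.6410 = 1.3847 ≈ 1.385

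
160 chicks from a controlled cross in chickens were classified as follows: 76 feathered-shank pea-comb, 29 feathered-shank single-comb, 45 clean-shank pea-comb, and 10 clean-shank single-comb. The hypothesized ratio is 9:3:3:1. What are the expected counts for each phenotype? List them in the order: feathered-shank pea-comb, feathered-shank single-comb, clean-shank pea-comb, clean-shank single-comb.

90, 30, 30, 10

The 9:3:3:1 ratio has 16 parts, so with N = 160 the expected counts are:
  feathered-shank pea-comb: 160 × 9/16 = 90
  feathered-shank single-comb: 160 × 3/16 = 30
  clean-shank pea-comb: 160 × 3/16 = 30
  clean-shank single-comb: 160 × 1/16 = 10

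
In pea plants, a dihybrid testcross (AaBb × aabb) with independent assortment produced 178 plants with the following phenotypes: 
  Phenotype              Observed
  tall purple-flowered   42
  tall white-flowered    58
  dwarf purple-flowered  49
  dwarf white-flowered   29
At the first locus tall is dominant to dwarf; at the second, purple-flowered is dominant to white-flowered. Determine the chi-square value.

10.090

A dihybrid testcross with independent assortment gives a 1:1:1:1 ratio.
Expected counts for N = 178 under a 1:1:1:1 ratio (total parts = 4):
  tall purple-flowered: 178 × 1/4 = 44.5
  tall white-flowered: 178 × 1/4 = 44.5
  dwarf purple-flowered: 178 × 1/4 = 44.5
  dwarf white-flowered: 178 × 1/4 = 44.5
χ² = Σ (O − E)² / E
  tall purple-flowered: (42 − 44.5)² / 44.5 = 0.1404
  tall white-flowered: (58 − 44.5)² / 44.5 = 4.0955
  dwarf purple-flowered: (49 − 44.5)² / 44.5 = 0.4551
  dwarf white-flowered: (29 − 44.5)² / 44.5 = 5.3989
χ² = 0.1404 + 4.0955 + 0.4551 + 5.3989 = 10.0899 ≈ 10.090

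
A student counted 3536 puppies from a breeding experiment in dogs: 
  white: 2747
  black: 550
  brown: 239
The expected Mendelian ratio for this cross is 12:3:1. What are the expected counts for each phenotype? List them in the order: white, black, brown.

Total ratio parts = 16. Expected numbers out of 3536:
  white: 3536 × 12/16 = 2652
  black: 3536 × 3/16 = 663
  brown: 3536 × 1/16 = 221

2652, 663, 221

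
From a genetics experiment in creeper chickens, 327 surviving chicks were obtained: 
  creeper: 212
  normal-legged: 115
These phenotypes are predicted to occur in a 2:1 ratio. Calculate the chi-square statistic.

0.495

Total ratio parts = 3. Expected numbers out of 327:
  creeper: 327 × 2/3 = 218
  normal-legged: 327 × 1/3 = 109
χ² = Σ (O − E)² / E
  creeper: (212 − 218)² / 218 = 0.1651
  normal-legged: (115 − 109)² / 109 = 0.3303
χ² = 0.1651 + 0.3303 = 0.4954 ≈ 0.495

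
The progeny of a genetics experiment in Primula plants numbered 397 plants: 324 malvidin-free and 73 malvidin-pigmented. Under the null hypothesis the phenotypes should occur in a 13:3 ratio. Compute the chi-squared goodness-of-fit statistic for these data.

Expected counts for N = 397 under a 13:3 ratio (total parts = 16):
  malvidin-free: 397 × 13/16 = 322.5625
  malvidin-pigmented: 397 × 3/16 = 74.4375
χ² = Σ (O − E)² / E
  malvidin-free: (324 − 322.5625)² / 322.5625 = 0.0064
  malvidin-pigmented: (73 − 74.4375)² / 74.4375 = 0.0278
χ² = 0.0064 + 0.0278 = 0.0342 ≈ 0.034

0.034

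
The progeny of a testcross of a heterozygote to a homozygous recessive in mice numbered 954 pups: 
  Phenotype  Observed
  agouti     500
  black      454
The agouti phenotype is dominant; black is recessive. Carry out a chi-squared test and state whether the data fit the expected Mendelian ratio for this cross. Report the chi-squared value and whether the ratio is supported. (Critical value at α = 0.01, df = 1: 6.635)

A testcross of a heterozygote (Aa × aa) gives a 1:1 phenotypic ratio.
Under the 1:1 hypothesis (Σ ratio = 2, N = 954):
  agouti: 954 × 1/2 = 477
  black: 954 × 1/2 = 477
χ² = Σ (O − E)² / E
  agouti: (500 − 477)² / 477 = 1.1090
  black: (454 − 477)² / 477 = 1.1090
χ² = 1.1090 + 1.1090 = 2.218
Degrees of freedom = 2 − 1 = 1; critical value at α = 0.01 is 6.635.
Since 2.218 < 6.635, we fail to reject the null hypothesis — the data are consistent with the 1:1 ratio.

2.218; consistent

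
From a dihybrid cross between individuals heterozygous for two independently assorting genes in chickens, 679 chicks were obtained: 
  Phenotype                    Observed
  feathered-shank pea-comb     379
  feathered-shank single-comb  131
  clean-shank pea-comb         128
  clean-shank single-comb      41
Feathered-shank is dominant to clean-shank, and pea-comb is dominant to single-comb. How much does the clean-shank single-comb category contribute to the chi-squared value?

0.049

A dihybrid F₂ with independent assortment and complete dominance at both loci gives a 9:3:3:1 phenotypic ratio.
Expected counts for N = 679 under a 9:3:3:1 ratio (total parts = 16):
  feathered-shank pea-comb: 679 × 9/16 = 381.9375
  feathered-shank single-comb: 679 × 3/16 = 127.3125
  clean-shank pea-comb: 679 × 3/16 = 127.3125
  clean-shank single-comb: 679 × 1/16 = 42.4375
Contribution of clean-shank single-comb: (41 − 42.4375)² / 42.4375 = 0.0487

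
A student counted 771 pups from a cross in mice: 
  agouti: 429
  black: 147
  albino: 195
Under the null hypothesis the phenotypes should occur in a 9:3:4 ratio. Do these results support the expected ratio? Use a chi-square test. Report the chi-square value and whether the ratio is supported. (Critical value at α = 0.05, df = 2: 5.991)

0.118; consistent

Total ratio parts = 16. Expected numbers out of 771:
  agouti: 771 × 9/16 = 433.6875
  black: 771 × 3/16 = 144.5625
  albino: 771 × 4/16 = 192.75
χ² = Σ (O − E)² / E
  agouti: (429 − 433.6875)² / 433.6875 = 0.0507
  black: (147 − 144.5625)² / 144.5625 = 0.0411
  albino: (195 − 192.75)² / 192.75 = 0.0263
χ² = 0.0507 + 0.0411 + 0.0263 = 0.1181 ≈ 0.118
Degrees of freedom = 3 − 1 = 2; critical value at α = 0.05 is 5.991.
Since 0.118 < 5.991, we fail to reject the null hypothesis — the data are consistent with the 9:3:4 ratio.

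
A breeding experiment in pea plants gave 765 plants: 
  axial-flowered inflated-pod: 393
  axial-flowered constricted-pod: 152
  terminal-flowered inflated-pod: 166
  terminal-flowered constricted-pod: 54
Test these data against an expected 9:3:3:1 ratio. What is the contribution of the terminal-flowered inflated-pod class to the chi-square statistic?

3.549

Under the 9:3:3:1 hypothesis (Σ ratio = 16, N = 765):
  axial-flowered inflated-pod: 765 × 9/16 = 430.3125
  axial-flowered constricted-pod: 765 × 3/16 = 143.4375
  terminal-flowered inflated-pod: 765 × 3/16 = 143.4375
  terminal-flowered constricted-pod: 765 × 1/16 = 47.8125
Contribution of terminal-flowered inflated-pod: (166 − 143.4375)² / 143.4375 = 3.5490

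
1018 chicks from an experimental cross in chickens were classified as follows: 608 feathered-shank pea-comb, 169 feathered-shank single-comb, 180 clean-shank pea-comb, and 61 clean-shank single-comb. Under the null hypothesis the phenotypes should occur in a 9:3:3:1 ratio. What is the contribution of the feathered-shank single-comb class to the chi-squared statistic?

Expected counts for N = 1018 under a 9:3:3:1 ratio (total parts = 16):
  feathered-shank pea-comb: 1018 × 9/16 = 572.625
  feathered-shank single-comb: 1018 × 3/16 = 190.875
  clean-shank pea-comb: 1018 × 3/16 = 190.875
  clean-shank single-comb: 1018 × 1/16 = 63.625
Contribution of feathered-shank single-comb: (169 − 190.875)² / 190.875 = 2.5070

2.507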